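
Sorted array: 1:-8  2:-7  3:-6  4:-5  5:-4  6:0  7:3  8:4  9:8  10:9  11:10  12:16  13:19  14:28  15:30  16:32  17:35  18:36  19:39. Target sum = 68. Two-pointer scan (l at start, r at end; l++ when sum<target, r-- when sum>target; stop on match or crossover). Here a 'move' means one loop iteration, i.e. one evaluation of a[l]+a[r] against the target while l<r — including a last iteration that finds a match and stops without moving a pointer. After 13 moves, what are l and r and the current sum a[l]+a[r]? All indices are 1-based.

l=14, r=19, sum=67

[1,19] -8+39=31 <68 → l++
[2,19] -7+39=32 <68 → l++
[3,19] -6+39=33 <68 → l++
[4,19] -5+39=34 <68 → l++
[5,19] -4+39=35 <68 → l++
[6,19] 0+39=39 <68 → l++
[7,19] 3+39=42 <68 → l++
[8,19] 4+39=43 <68 → l++
[9,19] 8+39=47 <68 → l++
[10,19] 9+39=48 <68 → l++
[11,19] 10+39=49 <68 → l++
[12,19] 16+39=55 <68 → l++
[13,19] 19+39=58 <68 → l++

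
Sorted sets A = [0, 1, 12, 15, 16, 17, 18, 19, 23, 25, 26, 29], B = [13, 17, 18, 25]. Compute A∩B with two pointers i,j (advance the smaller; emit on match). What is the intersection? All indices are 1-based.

intersection = [17, 18, 25]

i=1 j=1: 0<13, i++
i=2 j=1: 1<13, i++
i=3 j=1: 12<13, i++
i=4 j=1: 15>13, j++
i=4 j=2: 15<17, i++
i=5 j=2: 16<17, i++
i=6 j=2: 17==17 emit, i++,j++
i=7 j=3: 18==18 emit, i++,j++
i=8 j=4: 19<25, i++
i=9 j=4: 23<25, i++
i=10 j=4: 25==25 emit, i++,j++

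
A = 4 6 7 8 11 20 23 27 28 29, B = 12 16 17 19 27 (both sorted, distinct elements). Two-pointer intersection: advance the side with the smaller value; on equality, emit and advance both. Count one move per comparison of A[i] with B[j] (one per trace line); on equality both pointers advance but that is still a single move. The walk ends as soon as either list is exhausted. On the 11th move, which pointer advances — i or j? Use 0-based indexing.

i=0 j=0: 4<12, i++
i=1 j=0: 6<12, i++
i=2 j=0: 7<12, i++
i=3 j=0: 8<12, i++
i=4 j=0: 11<12, i++
i=5 j=0: 20>12, j++
i=5 j=1: 20>16, j++
i=5 j=2: 20>17, j++
i=5 j=3: 20>19, j++
i=5 j=4: 20<27, i++
i=6 j=4: 23<27, i++

i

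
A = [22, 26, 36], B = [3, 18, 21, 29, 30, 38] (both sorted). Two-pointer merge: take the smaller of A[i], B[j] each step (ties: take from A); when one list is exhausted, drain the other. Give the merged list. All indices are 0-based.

i=0 j=0: A[i]=22>B[j]=3 take 3, j++
i=0 j=1: A[i]=22>B[j]=18 take 18, j++
i=0 j=2: A[i]=22>B[j]=21 take 21, j++
i=0 j=3: A[i]=22<=B[j]=29 take 22, i++
i=1 j=3: A[i]=26<=B[j]=29 take 26, i++
i=2 j=3: A[i]=36>B[j]=29 take 29, j++
i=2 j=4: A[i]=36>B[j]=30 take 30, j++
i=2 j=5: A[i]=36<=B[j]=38 take 36, i++
i=3 j=5: A done, take B[j]=38, j++

[3, 18, 21, 22, 26, 29, 30, 36, 38]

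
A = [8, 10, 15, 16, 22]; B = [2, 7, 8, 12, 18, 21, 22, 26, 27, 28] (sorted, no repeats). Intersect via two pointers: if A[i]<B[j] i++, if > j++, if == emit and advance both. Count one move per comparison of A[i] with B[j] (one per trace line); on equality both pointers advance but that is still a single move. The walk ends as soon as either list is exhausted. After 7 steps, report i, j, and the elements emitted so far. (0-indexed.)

[i=0,j=0] 8>2 → j++
[i=0,j=1] 8>7 → j++
[i=0,j=2] 8==8 emit → i++,j++
[i=1,j=3] 10<12 → i++
[i=2,j=3] 15>12 → j++
[i=2,j=4] 15<18 → i++
[i=3,j=4] 16<18 → i++

i=4, j=4, emitted=[8]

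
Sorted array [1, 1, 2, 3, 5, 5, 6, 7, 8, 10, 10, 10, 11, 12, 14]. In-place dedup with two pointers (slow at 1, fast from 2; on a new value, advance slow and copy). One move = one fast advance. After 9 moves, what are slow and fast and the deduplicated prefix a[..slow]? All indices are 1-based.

slow=8, fast=11, prefix=[1, 2, 3, 5, 6, 7, 8, 10]

slow=1 fast=2: a[fast]=1=a[slow] dup, fast++
slow=1 fast=3: a[fast]=2≠a[slow]=1 write a[2]=2, slow++,fast++
slow=2 fast=4: a[fast]=3≠a[slow]=2 write a[3]=3, slow++,fast++
slow=3 fast=5: a[fast]=5≠a[slow]=3 write a[4]=5, slow++,fast++
slow=4 fast=6: a[fast]=5=a[slow] dup, fast++
slow=4 fast=7: a[fast]=6≠a[slow]=5 write a[5]=6, slow++,fast++
slow=5 fast=8: a[fast]=7≠a[slow]=6 write a[6]=7, slow++,fast++
slow=6 fast=9: a[fast]=8≠a[slow]=7 write a[7]=8, slow++,fast++
slow=7 fast=10: a[fast]=10≠a[slow]=8 write a[8]=10, slow++,fast++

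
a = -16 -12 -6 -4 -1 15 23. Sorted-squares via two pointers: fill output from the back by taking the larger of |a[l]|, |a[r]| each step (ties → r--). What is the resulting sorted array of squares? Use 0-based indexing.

[1, 16, 36, 144, 225, 256, 529]

l=0 r=6: |-16|<=|23| out[6]=529, r--
l=0 r=5: |-16|>|15| out[5]=256, l++
l=1 r=5: |-12|<=|15| out[4]=225, r--
l=1 r=4: |-12|>|-1| out[3]=144, l++
l=2 r=4: |-6|>|-1| out[2]=36, l++
l=3 r=4: |-4|>|-1| out[1]=16, l++
l=4 r=4: |-1|<=|-1| out[0]=1, r--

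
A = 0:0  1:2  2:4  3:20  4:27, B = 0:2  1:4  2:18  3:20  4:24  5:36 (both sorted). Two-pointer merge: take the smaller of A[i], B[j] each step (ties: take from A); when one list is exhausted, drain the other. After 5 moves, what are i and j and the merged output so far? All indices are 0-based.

i=3, j=2, merged so far=[0, 2, 2, 4, 4]

[i=0,j=0] A[i]=0<=B[j]=2 take 0 → i++
[i=1,j=0] A[i]=2<=B[j]=2 take 2 → i++
[i=2,j=0] A[i]=4>B[j]=2 take 2 → j++
[i=2,j=1] A[i]=4<=B[j]=4 take 4 → i++
[i=3,j=1] A[i]=20>B[j]=4 take 4 → j++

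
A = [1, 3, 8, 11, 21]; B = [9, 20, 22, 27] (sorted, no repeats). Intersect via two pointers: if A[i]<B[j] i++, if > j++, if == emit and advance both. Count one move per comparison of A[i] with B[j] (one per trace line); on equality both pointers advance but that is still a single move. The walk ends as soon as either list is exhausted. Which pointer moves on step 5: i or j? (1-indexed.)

i

[i=1,j=1] 1<9 → i++
[i=2,j=1] 3<9 → i++
[i=3,j=1] 8<9 → i++
[i=4,j=1] 11>9 → j++
[i=4,j=2] 11<20 → i++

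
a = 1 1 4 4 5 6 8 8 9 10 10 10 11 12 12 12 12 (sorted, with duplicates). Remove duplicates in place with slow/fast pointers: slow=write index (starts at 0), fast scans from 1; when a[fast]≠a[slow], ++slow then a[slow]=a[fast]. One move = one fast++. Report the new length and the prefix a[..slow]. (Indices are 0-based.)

(s=0,f=1) a[fast]=1=a[slow] dup → fast++
(s=0,f=2) a[fast]=4≠a[slow]=1 write a[1]=4 → slow++,fast++
(s=1,f=3) a[fast]=4=a[slow] dup → fast++
(s=1,f=4) a[fast]=5≠a[slow]=4 write a[2]=5 → slow++,fast++
(s=2,f=5) a[fast]=6≠a[slow]=5 write a[3]=6 → slow++,fast++
(s=3,f=6) a[fast]=8≠a[slow]=6 write a[4]=8 → slow++,fast++
(s=4,f=7) a[fast]=8=a[slow] dup → fast++
(s=4,f=8) a[fast]=9≠a[slow]=8 write a[5]=9 → slow++,fast++
(s=5,f=9) a[fast]=10≠a[slow]=9 write a[6]=10 → slow++,fast++
(s=6,f=10) a[fast]=10=a[slow] dup → fast++
(s=6,f=11) a[fast]=10=a[slow] dup → fast++
(s=6,f=12) a[fast]=11≠a[slow]=10 write a[7]=11 → slow++,fast++
(s=7,f=13) a[fast]=12≠a[slow]=11 write a[8]=12 → slow++,fast++
(s=8,f=14) a[fast]=12=a[slow] dup → fast++
(s=8,f=15) a[fast]=12=a[slow] dup → fast++
(s=8,f=16) a[fast]=12=a[slow] dup → fast++

length 9; prefix = [1, 4, 5, 6, 8, 9, 10, 11, 12]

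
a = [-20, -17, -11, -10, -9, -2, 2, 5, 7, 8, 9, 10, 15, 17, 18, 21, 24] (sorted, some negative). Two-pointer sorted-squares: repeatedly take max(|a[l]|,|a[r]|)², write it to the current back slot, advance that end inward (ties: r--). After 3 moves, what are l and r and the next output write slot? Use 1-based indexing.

l=1 r=17: |-20|<=|24| out[17]=576, r--
l=1 r=16: |-20|<=|21| out[16]=441, r--
l=1 r=15: |-20|>|18| out[15]=400, l++

l=2, r=15, next write slot=14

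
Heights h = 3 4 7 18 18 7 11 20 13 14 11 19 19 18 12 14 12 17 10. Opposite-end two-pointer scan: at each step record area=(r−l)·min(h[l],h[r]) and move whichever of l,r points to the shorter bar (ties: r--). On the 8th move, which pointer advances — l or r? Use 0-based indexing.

l=0 r=18: min(3,10)*18=54 best=54 *, l++
l=1 r=18: min(4,10)*17=68 best=68 *, l++
l=2 r=18: min(7,10)*16=112 best=112 *, l++
l=3 r=18: min(18,10)*15=150 best=150 *, r--
l=3 r=17: min(18,17)*14=238 best=238 *, r--
l=3 r=16: min(18,12)*13=156 best=238, r--
l=3 r=15: min(18,14)*12=168 best=238, r--
l=3 r=14: min(18,12)*11=132 best=238, r--

r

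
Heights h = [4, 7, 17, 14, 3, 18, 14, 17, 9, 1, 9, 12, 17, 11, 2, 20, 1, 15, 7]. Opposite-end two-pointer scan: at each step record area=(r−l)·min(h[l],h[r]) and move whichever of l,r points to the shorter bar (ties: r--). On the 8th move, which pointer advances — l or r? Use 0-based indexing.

l=0 r=18: min(4,7)*18=72 best=72 *, l++
l=1 r=18: min(7,7)*17=119 best=119 *, r--
l=1 r=17: min(7,15)*16=112 best=119, l++
l=2 r=17: min(17,15)*15=225 best=225 *, r--
l=2 r=16: min(17,1)*14=14 best=225, r--
l=2 r=15: min(17,20)*13=221 best=225, l++
l=3 r=15: min(14,20)*12=168 best=225, l++
l=4 r=15: min(3,20)*11=33 best=225, l++

l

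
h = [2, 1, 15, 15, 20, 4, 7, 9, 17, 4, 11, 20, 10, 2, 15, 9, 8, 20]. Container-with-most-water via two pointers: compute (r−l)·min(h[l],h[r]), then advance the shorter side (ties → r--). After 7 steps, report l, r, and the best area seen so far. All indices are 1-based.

l=5, r=15, best area=260

l=1 r=18: min(2,20)*17=34 best=34 *, l++
l=2 r=18: min(1,20)*16=16 best=34, l++
l=3 r=18: min(15,20)*15=225 best=225 *, l++
l=4 r=18: min(15,20)*14=210 best=225, l++
l=5 r=18: min(20,20)*13=260 best=260 *, r--
l=5 r=17: min(20,8)*12=96 best=260, r--
l=5 r=16: min(20,9)*11=99 best=260, r--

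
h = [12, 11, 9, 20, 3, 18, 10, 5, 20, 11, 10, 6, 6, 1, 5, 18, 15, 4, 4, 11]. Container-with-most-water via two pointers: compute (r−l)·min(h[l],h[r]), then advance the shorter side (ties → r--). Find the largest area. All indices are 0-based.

[0,19] min(12,11)*19=209 best=209 * → r--
[0,18] min(12,4)*18=72 best=209 → r--
[0,17] min(12,4)*17=68 best=209 → r--
[0,16] min(12,15)*16=192 best=209 → l++
[1,16] min(11,15)*15=165 best=209 → l++
[2,16] min(9,15)*14=126 best=209 → l++
[3,16] min(20,15)*13=195 best=209 → r--
[3,15] min(20,18)*12=216 best=216 * → r--
[3,14] min(20,5)*11=55 best=216 → r--
[3,13] min(20,1)*10=10 best=216 → r--
[3,12] min(20,6)*9=54 best=216 → r--
[3,11] min(20,6)*8=48 best=216 → r--
[3,10] min(20,10)*7=70 best=216 → r--
[3,9] min(20,11)*6=66 best=216 → r--
[3,8] min(20,20)*5=100 best=216 → r--
[3,7] min(20,5)*4=20 best=216 → r--
[3,6] min(20,10)*3=30 best=216 → r--
[3,5] min(20,18)*2=36 best=216 → r--
[3,4] min(20,3)*1=3 best=216 → r--

max area = 216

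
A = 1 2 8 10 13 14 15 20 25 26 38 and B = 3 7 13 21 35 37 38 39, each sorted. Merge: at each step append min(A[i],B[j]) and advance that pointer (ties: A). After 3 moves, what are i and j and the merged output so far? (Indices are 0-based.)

i=0 j=0: A[i]=1<=B[j]=3 take 1, i++
i=1 j=0: A[i]=2<=B[j]=3 take 2, i++
i=2 j=0: A[i]=8>B[j]=3 take 3, j++

i=2, j=1, merged so far=[1, 2, 3]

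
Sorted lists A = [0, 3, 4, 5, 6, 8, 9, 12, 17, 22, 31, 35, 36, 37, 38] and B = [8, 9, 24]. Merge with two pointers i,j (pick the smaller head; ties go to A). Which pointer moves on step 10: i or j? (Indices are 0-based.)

i

i=0 j=0: A[i]=0<=B[j]=8 take 0, i++
i=1 j=0: A[i]=3<=B[j]=8 take 3, i++
i=2 j=0: A[i]=4<=B[j]=8 take 4, i++
i=3 j=0: A[i]=5<=B[j]=8 take 5, i++
i=4 j=0: A[i]=6<=B[j]=8 take 6, i++
i=5 j=0: A[i]=8<=B[j]=8 take 8, i++
i=6 j=0: A[i]=9>B[j]=8 take 8, j++
i=6 j=1: A[i]=9<=B[j]=9 take 9, i++
i=7 j=1: A[i]=12>B[j]=9 take 9, j++
i=7 j=2: A[i]=12<=B[j]=24 take 12, i++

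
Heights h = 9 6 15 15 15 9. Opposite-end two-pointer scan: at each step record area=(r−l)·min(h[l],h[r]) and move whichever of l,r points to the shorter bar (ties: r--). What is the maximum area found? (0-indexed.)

max area = 45

l=0 r=5: min(9,9)*5=45 best=45 *, r--
l=0 r=4: min(9,15)*4=36 best=45, l++
l=1 r=4: min(6,15)*3=18 best=45, l++
l=2 r=4: min(15,15)*2=30 best=45, r--
l=2 r=3: min(15,15)*1=15 best=45, r--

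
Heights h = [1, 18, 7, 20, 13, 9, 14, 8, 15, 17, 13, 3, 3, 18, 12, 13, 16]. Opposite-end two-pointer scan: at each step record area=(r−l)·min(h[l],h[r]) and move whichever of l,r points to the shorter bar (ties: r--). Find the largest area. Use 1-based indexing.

[1,17] min(1,16)*16=16 best=16 * → l++
[2,17] min(18,16)*15=240 best=240 * → r--
[2,16] min(18,13)*14=182 best=240 → r--
[2,15] min(18,12)*13=156 best=240 → r--
[2,14] min(18,18)*12=216 best=240 → r--
[2,13] min(18,3)*11=33 best=240 → r--
[2,12] min(18,3)*10=30 best=240 → r--
[2,11] min(18,13)*9=117 best=240 → r--
[2,10] min(18,17)*8=136 best=240 → r--
[2,9] min(18,15)*7=105 best=240 → r--
[2,8] min(18,8)*6=48 best=240 → r--
[2,7] min(18,14)*5=70 best=240 → r--
[2,6] min(18,9)*4=36 best=240 → r--
[2,5] min(18,13)*3=39 best=240 → r--
[2,4] min(18,20)*2=36 best=240 → l++
[3,4] min(7,20)*1=7 best=240 → l++

max area = 240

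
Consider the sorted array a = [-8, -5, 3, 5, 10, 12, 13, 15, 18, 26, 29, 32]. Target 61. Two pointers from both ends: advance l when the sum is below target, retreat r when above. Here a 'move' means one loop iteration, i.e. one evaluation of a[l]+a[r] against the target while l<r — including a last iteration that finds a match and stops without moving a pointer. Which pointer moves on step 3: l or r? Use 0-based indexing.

[0,11] -8+32=24 <61 → l++
[1,11] -5+32=27 <61 → l++
[2,11] 3+32=35 <61 → l++

l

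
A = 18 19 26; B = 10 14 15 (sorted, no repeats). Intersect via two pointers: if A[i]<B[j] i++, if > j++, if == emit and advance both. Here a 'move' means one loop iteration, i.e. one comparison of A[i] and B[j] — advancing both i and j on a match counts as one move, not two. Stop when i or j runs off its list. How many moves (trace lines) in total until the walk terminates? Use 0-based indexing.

3 moves

[i=0,j=0] 18>10 → j++
[i=0,j=1] 18>14 → j++
[i=0,j=2] 18>15 → j++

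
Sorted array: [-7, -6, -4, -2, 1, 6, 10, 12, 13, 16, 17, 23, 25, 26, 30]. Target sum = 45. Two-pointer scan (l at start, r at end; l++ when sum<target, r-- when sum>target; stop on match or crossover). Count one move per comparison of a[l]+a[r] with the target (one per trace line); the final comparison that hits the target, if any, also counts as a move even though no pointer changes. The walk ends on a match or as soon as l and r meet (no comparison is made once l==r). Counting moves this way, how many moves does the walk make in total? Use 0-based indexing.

14 moves

l=0 r=14: -7+30=23 <45, l++
l=1 r=14: -6+30=24 <45, l++
l=2 r=14: -4+30=26 <45, l++
l=3 r=14: -2+30=28 <45, l++
l=4 r=14: 1+30=31 <45, l++
l=5 r=14: 6+30=36 <45, l++
l=6 r=14: 10+30=40 <45, l++
l=7 r=14: 12+30=42 <45, l++
l=8 r=14: 13+30=43 <45, l++
l=9 r=14: 16+30=46 >45, r--
l=9 r=13: 16+26=42 <45, l++
l=10 r=13: 17+26=43 <45, l++
l=11 r=13: 23+26=49 >45, r--
l=11 r=12: 23+25=48 >45, r--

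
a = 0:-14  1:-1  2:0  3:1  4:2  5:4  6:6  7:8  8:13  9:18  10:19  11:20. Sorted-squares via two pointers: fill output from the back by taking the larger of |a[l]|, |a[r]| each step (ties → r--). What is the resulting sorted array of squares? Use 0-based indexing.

[0, 1, 1, 4, 16, 36, 64, 169, 196, 324, 361, 400]

[0,11] |-14|<=|20| out[11]=400 → r--
[0,10] |-14|<=|19| out[10]=361 → r--
[0,9] |-14|<=|18| out[9]=324 → r--
[0,8] |-14|>|13| out[8]=196 → l++
[1,8] |-1|<=|13| out[7]=169 → r--
[1,7] |-1|<=|8| out[6]=64 → r--
[1,6] |-1|<=|6| out[5]=36 → r--
[1,5] |-1|<=|4| out[4]=16 → r--
[1,4] |-1|<=|2| out[3]=4 → r--
[1,3] |-1|<=|1| out[2]=1 → r--
[1,2] |-1|>|0| out[1]=1 → l++
[2,2] |0|<=|0| out[0]=0 → r--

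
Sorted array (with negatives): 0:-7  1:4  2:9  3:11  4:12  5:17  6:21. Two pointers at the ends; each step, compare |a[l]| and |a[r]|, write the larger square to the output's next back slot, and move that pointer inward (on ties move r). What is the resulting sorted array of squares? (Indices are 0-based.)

[16, 49, 81, 121, 144, 289, 441]

[0,6] |-7|<=|21| out[6]=441 → r--
[0,5] |-7|<=|17| out[5]=289 → r--
[0,4] |-7|<=|12| out[4]=144 → r--
[0,3] |-7|<=|11| out[3]=121 → r--
[0,2] |-7|<=|9| out[2]=81 → r--
[0,1] |-7|>|4| out[1]=49 → l++
[1,1] |4|<=|4| out[0]=16 → r--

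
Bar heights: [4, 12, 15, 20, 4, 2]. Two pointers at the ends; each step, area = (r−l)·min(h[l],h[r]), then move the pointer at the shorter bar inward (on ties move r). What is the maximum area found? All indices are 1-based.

max area = 24

[1,6] min(4,2)*5=10 best=10 * → r--
[1,5] min(4,4)*4=16 best=16 * → r--
[1,4] min(4,20)*3=12 best=16 → l++
[2,4] min(12,20)*2=24 best=24 * → l++
[3,4] min(15,20)*1=15 best=24 → l++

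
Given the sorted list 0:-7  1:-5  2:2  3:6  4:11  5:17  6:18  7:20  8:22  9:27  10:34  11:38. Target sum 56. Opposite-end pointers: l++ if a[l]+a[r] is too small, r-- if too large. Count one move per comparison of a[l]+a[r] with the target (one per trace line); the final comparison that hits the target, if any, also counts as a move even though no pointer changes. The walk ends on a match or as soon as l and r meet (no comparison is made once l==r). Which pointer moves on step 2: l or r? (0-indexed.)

[0,11] -7+38=31 <56 → l++
[1,11] -5+38=33 <56 → l++

l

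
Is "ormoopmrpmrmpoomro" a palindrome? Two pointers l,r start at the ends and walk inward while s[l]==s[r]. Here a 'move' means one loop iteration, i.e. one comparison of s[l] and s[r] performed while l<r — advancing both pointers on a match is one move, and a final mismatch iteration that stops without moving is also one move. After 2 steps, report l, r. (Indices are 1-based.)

[1,18] 'o'=='o' → l++,r--
[2,17] 'r'=='r' → l++,r--

l=3, r=16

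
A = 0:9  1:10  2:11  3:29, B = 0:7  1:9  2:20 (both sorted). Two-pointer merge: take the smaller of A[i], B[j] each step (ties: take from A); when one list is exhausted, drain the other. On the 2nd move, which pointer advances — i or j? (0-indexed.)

i=0 j=0: A[i]=9>B[j]=7 take 7, j++
i=0 j=1: A[i]=9<=B[j]=9 take 9, i++

i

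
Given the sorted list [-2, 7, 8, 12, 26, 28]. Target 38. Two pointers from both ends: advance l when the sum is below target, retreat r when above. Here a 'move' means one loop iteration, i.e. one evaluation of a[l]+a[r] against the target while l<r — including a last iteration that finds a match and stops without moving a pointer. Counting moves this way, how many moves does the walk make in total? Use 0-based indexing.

5 moves

[0,5] -2+28=26 <38 → l++
[1,5] 7+28=35 <38 → l++
[2,5] 8+28=36 <38 → l++
[3,5] 12+28=40 >38 → r--
[3,4] 12+26=38 → found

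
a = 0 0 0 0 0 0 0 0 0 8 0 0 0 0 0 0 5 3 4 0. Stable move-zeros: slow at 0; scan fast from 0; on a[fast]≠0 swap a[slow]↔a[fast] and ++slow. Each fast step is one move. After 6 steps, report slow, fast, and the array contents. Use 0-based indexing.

(s=0,f=0) a[fast]=0 → fast++
(s=0,f=1) a[fast]=0 → fast++
(s=0,f=2) a[fast]=0 → fast++
(s=0,f=3) a[fast]=0 → fast++
(s=0,f=4) a[fast]=0 → fast++
(s=0,f=5) a[fast]=0 → fast++

slow=0, fast=6, a=[0, 0, 0, 0, 0, 0, 0, 0, 0, 8, 0, 0, 0, 0, 0, 0, 5, 3, 4, 0]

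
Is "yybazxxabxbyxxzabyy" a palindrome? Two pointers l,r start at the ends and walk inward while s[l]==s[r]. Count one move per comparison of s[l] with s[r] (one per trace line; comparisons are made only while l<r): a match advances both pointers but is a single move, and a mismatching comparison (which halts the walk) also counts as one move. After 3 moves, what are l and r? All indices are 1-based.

l=1 r=19: 'y'=='y', l++,r--
l=2 r=18: 'y'=='y', l++,r--
l=3 r=17: 'b'=='b', l++,r--

l=4, r=16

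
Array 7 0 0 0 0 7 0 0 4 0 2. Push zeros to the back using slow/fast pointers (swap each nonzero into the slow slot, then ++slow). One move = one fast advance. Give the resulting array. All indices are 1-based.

[7, 7, 4, 2, 0, 0, 0, 0, 0, 0, 0]

slow=1 fast=1: a[fast]=7≠0 swap→a[1]=7, slow++,fast++
slow=2 fast=2: a[fast]=0, fast++
slow=2 fast=3: a[fast]=0, fast++
slow=2 fast=4: a[fast]=0, fast++
slow=2 fast=5: a[fast]=0, fast++
slow=2 fast=6: a[fast]=7≠0 swap→a[2]=7, slow++,fast++
slow=3 fast=7: a[fast]=0, fast++
slow=3 fast=8: a[fast]=0, fast++
slow=3 fast=9: a[fast]=4≠0 swap→a[3]=4, slow++,fast++
slow=4 fast=10: a[fast]=0, fast++
slow=4 fast=11: a[fast]=2≠0 swap→a[4]=2, slow++,fast++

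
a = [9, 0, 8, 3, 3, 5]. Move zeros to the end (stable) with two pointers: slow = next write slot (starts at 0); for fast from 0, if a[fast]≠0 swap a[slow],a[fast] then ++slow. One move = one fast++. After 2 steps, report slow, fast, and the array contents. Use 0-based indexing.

slow=1, fast=2, a=[9, 0, 8, 3, 3, 5]

(s=0,f=0) a[fast]=9≠0 swap→a[0]=9 → slow++,fast++
(s=1,f=1) a[fast]=0 → fast++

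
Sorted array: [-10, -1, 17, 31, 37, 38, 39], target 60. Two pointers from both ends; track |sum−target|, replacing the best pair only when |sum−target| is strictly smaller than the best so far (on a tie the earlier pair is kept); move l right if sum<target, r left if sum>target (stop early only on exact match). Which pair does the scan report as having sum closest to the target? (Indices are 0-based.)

[0,6] -10+39=29 d=31 * → l++
[1,6] -1+39=38 d=22 * → l++
[2,6] 17+39=56 d=4 * → l++
[3,6] 31+39=70 d=10 → r--
[3,5] 31+38=69 d=9 → r--
[3,4] 31+37=68 d=8 → r--

pair (17, 39) with sum 56 (|Δ|=4)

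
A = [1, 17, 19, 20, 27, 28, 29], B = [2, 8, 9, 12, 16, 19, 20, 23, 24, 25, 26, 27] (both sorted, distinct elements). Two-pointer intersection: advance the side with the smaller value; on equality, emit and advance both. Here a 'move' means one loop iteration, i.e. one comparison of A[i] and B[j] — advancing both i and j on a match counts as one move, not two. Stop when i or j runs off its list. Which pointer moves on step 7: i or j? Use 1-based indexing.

[i=1,j=1] 1<2 → i++
[i=2,j=1] 17>2 → j++
[i=2,j=2] 17>8 → j++
[i=2,j=3] 17>9 → j++
[i=2,j=4] 17>12 → j++
[i=2,j=5] 17>16 → j++
[i=2,j=6] 17<19 → i++

i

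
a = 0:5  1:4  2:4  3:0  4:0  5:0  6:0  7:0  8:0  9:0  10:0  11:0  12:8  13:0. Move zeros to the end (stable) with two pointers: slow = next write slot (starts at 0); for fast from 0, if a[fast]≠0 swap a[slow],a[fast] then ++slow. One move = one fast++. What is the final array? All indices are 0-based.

(s=0,f=0) a[fast]=5≠0 swap→a[0]=5 → slow++,fast++
(s=1,f=1) a[fast]=4≠0 swap→a[1]=4 → slow++,fast++
(s=2,f=2) a[fast]=4≠0 swap→a[2]=4 → slow++,fast++
(s=3,f=3) a[fast]=0 → fast++
(s=3,f=4) a[fast]=0 → fast++
(s=3,f=5) a[fast]=0 → fast++
(s=3,f=6) a[fast]=0 → fast++
(s=3,f=7) a[fast]=0 → fast++
(s=3,f=8) a[fast]=0 → fast++
(s=3,f=9) a[fast]=0 → fast++
(s=3,f=10) a[fast]=0 → fast++
(s=3,f=11) a[fast]=0 → fast++
(s=3,f=12) a[fast]=8≠0 swap→a[3]=8 → slow++,fast++
(s=4,f=13) a[fast]=0 → fast++

[5, 4, 4, 8, 0, 0, 0, 0, 0, 0, 0, 0, 0, 0]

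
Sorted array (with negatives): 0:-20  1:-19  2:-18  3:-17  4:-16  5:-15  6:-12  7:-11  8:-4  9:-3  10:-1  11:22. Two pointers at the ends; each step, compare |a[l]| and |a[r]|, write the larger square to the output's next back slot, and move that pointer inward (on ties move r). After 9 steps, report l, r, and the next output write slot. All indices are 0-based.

l=8, r=10, next write slot=2

[0,11] |-20|<=|22| out[11]=484 → r--
[0,10] |-20|>|-1| out[10]=400 → l++
[1,10] |-19|>|-1| out[9]=361 → l++
[2,10] |-18|>|-1| out[8]=324 → l++
[3,10] |-17|>|-1| out[7]=289 → l++
[4,10] |-16|>|-1| out[6]=256 → l++
[5,10] |-15|>|-1| out[5]=225 → l++
[6,10] |-12|>|-1| out[4]=144 → l++
[7,10] |-11|>|-1| out[3]=121 → l++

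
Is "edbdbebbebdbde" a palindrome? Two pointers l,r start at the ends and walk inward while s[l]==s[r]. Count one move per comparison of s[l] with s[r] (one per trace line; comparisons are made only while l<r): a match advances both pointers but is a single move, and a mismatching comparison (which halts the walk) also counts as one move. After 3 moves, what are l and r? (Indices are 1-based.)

[1,14] 'e'=='e' → l++,r--
[2,13] 'd'=='d' → l++,r--
[3,12] 'b'=='b' → l++,r--

l=4, r=11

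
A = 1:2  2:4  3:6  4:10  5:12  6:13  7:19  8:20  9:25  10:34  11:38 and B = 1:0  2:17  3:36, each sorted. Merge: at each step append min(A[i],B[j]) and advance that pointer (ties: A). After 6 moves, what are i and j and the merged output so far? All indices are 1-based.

i=6, j=2, merged so far=[0, 2, 4, 6, 10, 12]

[i=1,j=1] A[i]=2>B[j]=0 take 0 → j++
[i=1,j=2] A[i]=2<=B[j]=17 take 2 → i++
[i=2,j=2] A[i]=4<=B[j]=17 take 4 → i++
[i=3,j=2] A[i]=6<=B[j]=17 take 6 → i++
[i=4,j=2] A[i]=10<=B[j]=17 take 10 → i++
[i=5,j=2] A[i]=12<=B[j]=17 take 12 → i++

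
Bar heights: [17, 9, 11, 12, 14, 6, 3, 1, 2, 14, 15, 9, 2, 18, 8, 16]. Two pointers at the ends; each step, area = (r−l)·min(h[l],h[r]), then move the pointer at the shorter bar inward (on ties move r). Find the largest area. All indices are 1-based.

[1,16] min(17,16)*15=240 best=240 * → r--
[1,15] min(17,8)*14=112 best=240 → r--
[1,14] min(17,18)*13=221 best=240 → l++
[2,14] min(9,18)*12=108 best=240 → l++
[3,14] min(11,18)*11=121 best=240 → l++
[4,14] min(12,18)*10=120 best=240 → l++
[5,14] min(14,18)*9=126 best=240 → l++
[6,14] min(6,18)*8=48 best=240 → l++
[7,14] min(3,18)*7=21 best=240 → l++
[8,14] min(1,18)*6=6 best=240 → l++
[9,14] min(2,18)*5=10 best=240 → l++
[10,14] min(14,18)*4=56 best=240 → l++
[11,14] min(15,18)*3=45 best=240 → l++
[12,14] min(9,18)*2=18 best=240 → l++
[13,14] min(2,18)*1=2 best=240 → l++

max area = 240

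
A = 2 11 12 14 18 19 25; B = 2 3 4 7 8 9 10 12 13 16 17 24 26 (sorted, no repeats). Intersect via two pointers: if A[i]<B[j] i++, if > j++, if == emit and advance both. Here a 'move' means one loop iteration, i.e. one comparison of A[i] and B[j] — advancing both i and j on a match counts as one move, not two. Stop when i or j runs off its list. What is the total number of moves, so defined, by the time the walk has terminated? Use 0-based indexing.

i=0 j=0: 2==2 emit, i++,j++
i=1 j=1: 11>3, j++
i=1 j=2: 11>4, j++
i=1 j=3: 11>7, j++
i=1 j=4: 11>8, j++
i=1 j=5: 11>9, j++
i=1 j=6: 11>10, j++
i=1 j=7: 11<12, i++
i=2 j=7: 12==12 emit, i++,j++
i=3 j=8: 14>13, j++
i=3 j=9: 14<16, i++
i=4 j=9: 18>16, j++
i=4 j=10: 18>17, j++
i=4 j=11: 18<24, i++
i=5 j=11: 19<24, i++
i=6 j=11: 25>24, j++
i=6 j=12: 25<26, i++

17 moves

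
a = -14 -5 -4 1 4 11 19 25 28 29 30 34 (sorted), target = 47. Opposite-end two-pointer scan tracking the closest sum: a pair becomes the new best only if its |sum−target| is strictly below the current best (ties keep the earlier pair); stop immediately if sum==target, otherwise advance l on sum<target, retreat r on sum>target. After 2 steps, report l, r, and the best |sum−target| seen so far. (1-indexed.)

l=3, r=12, best |Δ|=18

[1,12] -14+34=20 d=27 * → l++
[2,12] -5+34=29 d=18 * → l++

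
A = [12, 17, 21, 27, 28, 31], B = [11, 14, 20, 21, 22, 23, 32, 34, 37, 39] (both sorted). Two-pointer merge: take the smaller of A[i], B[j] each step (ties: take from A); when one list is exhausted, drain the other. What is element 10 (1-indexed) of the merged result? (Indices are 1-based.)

[i=1,j=1] A[i]=12>B[j]=11 take 11 → j++
[i=1,j=2] A[i]=12<=B[j]=14 take 12 → i++
[i=2,j=2] A[i]=17>B[j]=14 take 14 → j++
[i=2,j=3] A[i]=17<=B[j]=20 take 17 → i++
[i=3,j=3] A[i]=21>B[j]=20 take 20 → j++
[i=3,j=4] A[i]=21<=B[j]=21 take 21 → i++
[i=4,j=4] A[i]=27>B[j]=21 take 21 → j++
[i=4,j=5] A[i]=27>B[j]=22 take 22 → j++
[i=4,j=6] A[i]=27>B[j]=23 take 23 → j++
[i=4,j=7] A[i]=27<=B[j]=32 take 27 → i++
[i=5,j=7] A[i]=28<=B[j]=32 take 28 → i++
[i=6,j=7] A[i]=31<=B[j]=32 take 31 → i++
[i=7,j=7] A done, take B[j]=32 → j++
[i=7,j=8] A done, take B[j]=34 → j++
[i=7,j=9] A done, take B[j]=37 → j++
[i=7,j=10] A done, take B[j]=39 → j++

merged[10] = 27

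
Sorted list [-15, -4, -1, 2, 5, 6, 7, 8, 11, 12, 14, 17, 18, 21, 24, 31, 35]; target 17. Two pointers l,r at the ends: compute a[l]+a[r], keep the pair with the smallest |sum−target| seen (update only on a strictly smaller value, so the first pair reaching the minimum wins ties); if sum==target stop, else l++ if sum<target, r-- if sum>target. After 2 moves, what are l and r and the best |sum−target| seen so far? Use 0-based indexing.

[0,16] -15+35=20 d=3 * → r--
[0,15] -15+31=16 d=1 * → l++

l=1, r=15, best |Δ|=1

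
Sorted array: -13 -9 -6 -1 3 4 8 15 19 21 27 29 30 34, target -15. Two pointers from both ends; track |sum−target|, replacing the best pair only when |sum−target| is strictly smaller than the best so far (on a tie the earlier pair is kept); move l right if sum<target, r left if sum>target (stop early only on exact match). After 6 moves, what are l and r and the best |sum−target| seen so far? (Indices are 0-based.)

[0,13] -13+34=21 d=36 * → r--
[0,12] -13+30=17 d=32 * → r--
[0,11] -13+29=16 d=31 * → r--
[0,10] -13+27=14 d=29 * → r--
[0,9] -13+21=8 d=23 * → r--
[0,8] -13+19=6 d=21 * → r--

l=0, r=7, best |Δ|=21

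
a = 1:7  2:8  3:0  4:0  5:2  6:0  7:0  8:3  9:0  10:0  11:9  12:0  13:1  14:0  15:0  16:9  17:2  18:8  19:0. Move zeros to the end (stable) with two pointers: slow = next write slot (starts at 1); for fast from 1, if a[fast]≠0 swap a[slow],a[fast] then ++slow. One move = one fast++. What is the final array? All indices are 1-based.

slow=1 fast=1: a[fast]=7≠0 swap→a[1]=7, slow++,fast++
slow=2 fast=2: a[fast]=8≠0 swap→a[2]=8, slow++,fast++
slow=3 fast=3: a[fast]=0, fast++
slow=3 fast=4: a[fast]=0, fast++
slow=3 fast=5: a[fast]=2≠0 swap→a[3]=2, slow++,fast++
slow=4 fast=6: a[fast]=0, fast++
slow=4 fast=7: a[fast]=0, fast++
slow=4 fast=8: a[fast]=3≠0 swap→a[4]=3, slow++,fast++
slow=5 fast=9: a[fast]=0, fast++
slow=5 fast=10: a[fast]=0, fast++
slow=5 fast=11: a[fast]=9≠0 swap→a[5]=9, slow++,fast++
slow=6 fast=12: a[fast]=0, fast++
slow=6 fast=13: a[fast]=1≠0 swap→a[6]=1, slow++,fast++
slow=7 fast=14: a[fast]=0, fast++
slow=7 fast=15: a[fast]=0, fast++
slow=7 fast=16: a[fast]=9≠0 swap→a[7]=9, slow++,fast++
slow=8 fast=17: a[fast]=2≠0 swap→a[8]=2, slow++,fast++
slow=9 fast=18: a[fast]=8≠0 swap→a[9]=8, slow++,fast++
slow=10 fast=19: a[fast]=0, fast++

[7, 8, 2, 3, 9, 1, 9, 2, 8, 0, 0, 0, 0, 0, 0, 0, 0, 0, 0]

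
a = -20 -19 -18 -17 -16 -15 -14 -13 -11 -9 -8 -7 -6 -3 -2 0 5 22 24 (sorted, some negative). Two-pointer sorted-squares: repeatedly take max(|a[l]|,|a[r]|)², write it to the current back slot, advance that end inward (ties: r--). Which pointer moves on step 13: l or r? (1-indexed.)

l=1 r=19: |-20|<=|24| out[19]=576, r--
l=1 r=18: |-20|<=|22| out[18]=484, r--
l=1 r=17: |-20|>|5| out[17]=400, l++
l=2 r=17: |-19|>|5| out[16]=361, l++
l=3 r=17: |-18|>|5| out[15]=324, l++
l=4 r=17: |-17|>|5| out[14]=289, l++
l=5 r=17: |-16|>|5| out[13]=256, l++
l=6 r=17: |-15|>|5| out[12]=225, l++
l=7 r=17: |-14|>|5| out[11]=196, l++
l=8 r=17: |-13|>|5| out[10]=169, l++
l=9 r=17: |-11|>|5| out[9]=121, l++
l=10 r=17: |-9|>|5| out[8]=81, l++
l=11 r=17: |-8|>|5| out[7]=64, l++

l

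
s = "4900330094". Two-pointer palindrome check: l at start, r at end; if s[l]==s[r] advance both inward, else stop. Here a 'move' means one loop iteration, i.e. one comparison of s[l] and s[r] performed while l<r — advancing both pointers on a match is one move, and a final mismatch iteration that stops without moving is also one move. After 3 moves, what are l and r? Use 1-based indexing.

l=4, r=7

[1,10] '4'=='4' → l++,r--
[2,9] '9'=='9' → l++,r--
[3,8] '0'=='0' → l++,r--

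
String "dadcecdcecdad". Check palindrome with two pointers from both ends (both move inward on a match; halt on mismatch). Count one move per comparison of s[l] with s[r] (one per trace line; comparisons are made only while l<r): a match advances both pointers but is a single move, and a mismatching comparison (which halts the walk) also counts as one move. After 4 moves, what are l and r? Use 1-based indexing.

l=5, r=9

[1,13] 'd'=='d' → l++,r--
[2,12] 'a'=='a' → l++,r--
[3,11] 'd'=='d' → l++,r--
[4,10] 'c'=='c' → l++,r--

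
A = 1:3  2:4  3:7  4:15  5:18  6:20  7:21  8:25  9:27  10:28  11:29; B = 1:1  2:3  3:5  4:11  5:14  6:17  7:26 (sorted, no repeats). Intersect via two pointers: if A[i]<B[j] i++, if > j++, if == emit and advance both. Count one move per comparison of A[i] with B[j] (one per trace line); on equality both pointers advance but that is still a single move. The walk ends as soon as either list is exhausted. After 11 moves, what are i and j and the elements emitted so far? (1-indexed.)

[i=1,j=1] 3>1 → j++
[i=1,j=2] 3==3 emit → i++,j++
[i=2,j=3] 4<5 → i++
[i=3,j=3] 7>5 → j++
[i=3,j=4] 7<11 → i++
[i=4,j=4] 15>11 → j++
[i=4,j=5] 15>14 → j++
[i=4,j=6] 15<17 → i++
[i=5,j=6] 18>17 → j++
[i=5,j=7] 18<26 → i++
[i=6,j=7] 20<26 → i++

i=7, j=7, emitted=[3]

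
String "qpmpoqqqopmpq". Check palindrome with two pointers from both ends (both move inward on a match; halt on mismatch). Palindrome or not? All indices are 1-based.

palindrome

[1,13] 'q'=='q' → l++,r--
[2,12] 'p'=='p' → l++,r--
[3,11] 'm'=='m' → l++,r--
[4,10] 'p'=='p' → l++,r--
[5,9] 'o'=='o' → l++,r--
[6,8] 'q'=='q' → l++,r--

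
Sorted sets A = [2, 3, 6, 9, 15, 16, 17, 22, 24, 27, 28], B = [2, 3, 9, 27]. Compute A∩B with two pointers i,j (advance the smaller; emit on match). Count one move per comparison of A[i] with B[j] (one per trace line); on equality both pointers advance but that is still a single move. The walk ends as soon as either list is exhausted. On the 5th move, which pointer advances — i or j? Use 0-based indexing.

i

[i=0,j=0] 2==2 emit → i++,j++
[i=1,j=1] 3==3 emit → i++,j++
[i=2,j=2] 6<9 → i++
[i=3,j=2] 9==9 emit → i++,j++
[i=4,j=3] 15<27 → i++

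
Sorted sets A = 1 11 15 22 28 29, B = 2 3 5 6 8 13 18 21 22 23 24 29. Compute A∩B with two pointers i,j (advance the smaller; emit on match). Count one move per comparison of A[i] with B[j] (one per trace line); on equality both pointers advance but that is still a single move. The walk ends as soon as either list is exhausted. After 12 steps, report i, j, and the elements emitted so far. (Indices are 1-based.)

i=1 j=1: 1<2, i++
i=2 j=1: 11>2, j++
i=2 j=2: 11>3, j++
i=2 j=3: 11>5, j++
i=2 j=4: 11>6, j++
i=2 j=5: 11>8, j++
i=2 j=6: 11<13, i++
i=3 j=6: 15>13, j++
i=3 j=7: 15<18, i++
i=4 j=7: 22>18, j++
i=4 j=8: 22>21, j++
i=4 j=9: 22==22 emit, i++,j++

i=5, j=10, emitted=[22]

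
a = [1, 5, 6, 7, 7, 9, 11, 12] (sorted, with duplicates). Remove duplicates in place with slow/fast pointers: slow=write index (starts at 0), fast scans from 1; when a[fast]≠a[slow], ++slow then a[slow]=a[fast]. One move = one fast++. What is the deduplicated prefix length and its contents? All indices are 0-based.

slow=0 fast=1: a[fast]=5≠a[slow]=1 write a[1]=5, slow++,fast++
slow=1 fast=2: a[fast]=6≠a[slow]=5 write a[2]=6, slow++,fast++
slow=2 fast=3: a[fast]=7≠a[slow]=6 write a[3]=7, slow++,fast++
slow=3 fast=4: a[fast]=7=a[slow] dup, fast++
slow=3 fast=5: a[fast]=9≠a[slow]=7 write a[4]=9, slow++,fast++
slow=4 fast=6: a[fast]=11≠a[slow]=9 write a[5]=11, slow++,fast++
slow=5 fast=7: a[fast]=12≠a[slow]=11 write a[6]=12, slow++,fast++

length 7; prefix = [1, 5, 6, 7, 9, 11, 12]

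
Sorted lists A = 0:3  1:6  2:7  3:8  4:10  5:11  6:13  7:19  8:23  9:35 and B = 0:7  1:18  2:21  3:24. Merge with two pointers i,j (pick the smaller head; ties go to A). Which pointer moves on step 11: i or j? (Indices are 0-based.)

j

[i=0,j=0] A[i]=3<=B[j]=7 take 3 → i++
[i=1,j=0] A[i]=6<=B[j]=7 take 6 → i++
[i=2,j=0] A[i]=7<=B[j]=7 take 7 → i++
[i=3,j=0] A[i]=8>B[j]=7 take 7 → j++
[i=3,j=1] A[i]=8<=B[j]=18 take 8 → i++
[i=4,j=1] A[i]=10<=B[j]=18 take 10 → i++
[i=5,j=1] A[i]=11<=B[j]=18 take 11 → i++
[i=6,j=1] A[i]=13<=B[j]=18 take 13 → i++
[i=7,j=1] A[i]=19>B[j]=18 take 18 → j++
[i=7,j=2] A[i]=19<=B[j]=21 take 19 → i++
[i=8,j=2] A[i]=23>B[j]=21 take 21 → j++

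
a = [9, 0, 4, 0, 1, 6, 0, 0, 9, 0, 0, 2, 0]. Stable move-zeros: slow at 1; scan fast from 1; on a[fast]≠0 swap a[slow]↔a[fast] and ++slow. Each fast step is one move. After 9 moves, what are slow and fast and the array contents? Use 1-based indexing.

slow=6, fast=10, a=[9, 4, 1, 6, 9, 0, 0, 0, 0, 0, 0, 2, 0]

slow=1 fast=1: a[fast]=9≠0 swap→a[1]=9, slow++,fast++
slow=2 fast=2: a[fast]=0, fast++
slow=2 fast=3: a[fast]=4≠0 swap→a[2]=4, slow++,fast++
slow=3 fast=4: a[fast]=0, fast++
slow=3 fast=5: a[fast]=1≠0 swap→a[3]=1, slow++,fast++
slow=4 fast=6: a[fast]=6≠0 swap→a[4]=6, slow++,fast++
slow=5 fast=7: a[fast]=0, fast++
slow=5 fast=8: a[fast]=0, fast++
slow=5 fast=9: a[fast]=9≠0 swap→a[5]=9, slow++,fast++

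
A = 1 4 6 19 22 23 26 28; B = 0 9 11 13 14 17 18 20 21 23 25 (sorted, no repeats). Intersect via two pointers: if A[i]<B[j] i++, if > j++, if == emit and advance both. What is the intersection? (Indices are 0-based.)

intersection = [23]

i=0 j=0: 1>0, j++
i=0 j=1: 1<9, i++
i=1 j=1: 4<9, i++
i=2 j=1: 6<9, i++
i=3 j=1: 19>9, j++
i=3 j=2: 19>11, j++
i=3 j=3: 19>13, j++
i=3 j=4: 19>14, j++
i=3 j=5: 19>17, j++
i=3 j=6: 19>18, j++
i=3 j=7: 19<20, i++
i=4 j=7: 22>20, j++
i=4 j=8: 22>21, j++
i=4 j=9: 22<23, i++
i=5 j=9: 23==23 emit, i++,j++
i=6 j=10: 26>25, j++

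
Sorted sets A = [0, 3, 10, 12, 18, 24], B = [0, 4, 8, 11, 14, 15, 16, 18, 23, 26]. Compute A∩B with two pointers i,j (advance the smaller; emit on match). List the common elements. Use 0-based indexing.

intersection = [0, 18]

i=0 j=0: 0==0 emit, i++,j++
i=1 j=1: 3<4, i++
i=2 j=1: 10>4, j++
i=2 j=2: 10>8, j++
i=2 j=3: 10<11, i++
i=3 j=3: 12>11, j++
i=3 j=4: 12<14, i++
i=4 j=4: 18>14, j++
i=4 j=5: 18>15, j++
i=4 j=6: 18>16, j++
i=4 j=7: 18==18 emit, i++,j++
i=5 j=8: 24>23, j++
i=5 j=9: 24<26, i++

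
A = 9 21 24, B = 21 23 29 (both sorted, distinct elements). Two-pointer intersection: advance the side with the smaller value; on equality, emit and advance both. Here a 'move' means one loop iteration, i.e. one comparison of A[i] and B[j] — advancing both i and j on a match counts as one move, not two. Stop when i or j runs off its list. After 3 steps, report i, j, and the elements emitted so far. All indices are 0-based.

i=0 j=0: 9<21, i++
i=1 j=0: 21==21 emit, i++,j++
i=2 j=1: 24>23, j++

i=2, j=2, emitted=[21]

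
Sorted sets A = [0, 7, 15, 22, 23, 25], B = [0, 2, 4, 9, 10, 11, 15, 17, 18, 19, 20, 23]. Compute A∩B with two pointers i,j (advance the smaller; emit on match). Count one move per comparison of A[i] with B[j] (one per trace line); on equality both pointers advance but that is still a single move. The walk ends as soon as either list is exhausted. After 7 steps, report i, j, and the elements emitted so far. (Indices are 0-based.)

i=2, j=6, emitted=[0]

[i=0,j=0] 0==0 emit → i++,j++
[i=1,j=1] 7>2 → j++
[i=1,j=2] 7>4 → j++
[i=1,j=3] 7<9 → i++
[i=2,j=3] 15>9 → j++
[i=2,j=4] 15>10 → j++
[i=2,j=5] 15>11 → j++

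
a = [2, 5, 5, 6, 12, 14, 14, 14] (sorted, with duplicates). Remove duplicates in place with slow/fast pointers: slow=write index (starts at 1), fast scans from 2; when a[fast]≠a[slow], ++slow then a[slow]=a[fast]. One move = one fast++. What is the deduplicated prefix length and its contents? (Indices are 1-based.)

(s=1,f=2) a[fast]=5≠a[slow]=2 write a[2]=5 → slow++,fast++
(s=2,f=3) a[fast]=5=a[slow] dup → fast++
(s=2,f=4) a[fast]=6≠a[slow]=5 write a[3]=6 → slow++,fast++
(s=3,f=5) a[fast]=12≠a[slow]=6 write a[4]=12 → slow++,fast++
(s=4,f=6) a[fast]=14≠a[slow]=12 write a[5]=14 → slow++,fast++
(s=5,f=7) a[fast]=14=a[slow] dup → fast++
(s=5,f=8) a[fast]=14=a[slow] dup → fast++

length 5; prefix = [2, 5, 6, 12, 14]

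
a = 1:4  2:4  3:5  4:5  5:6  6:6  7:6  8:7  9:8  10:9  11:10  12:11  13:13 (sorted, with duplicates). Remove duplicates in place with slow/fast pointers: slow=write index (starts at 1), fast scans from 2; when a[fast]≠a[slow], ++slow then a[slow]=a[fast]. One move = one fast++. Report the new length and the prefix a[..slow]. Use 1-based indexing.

length 9; prefix = [4, 5, 6, 7, 8, 9, 10, 11, 13]

(s=1,f=2) a[fast]=4=a[slow] dup → fast++
(s=1,f=3) a[fast]=5≠a[slow]=4 write a[2]=5 → slow++,fast++
(s=2,f=4) a[fast]=5=a[slow] dup → fast++
(s=2,f=5) a[fast]=6≠a[slow]=5 write a[3]=6 → slow++,fast++
(s=3,f=6) a[fast]=6=a[slow] dup → fast++
(s=3,f=7) a[fast]=6=a[slow] dup → fast++
(s=3,f=8) a[fast]=7≠a[slow]=6 write a[4]=7 → slow++,fast++
(s=4,f=9) a[fast]=8≠a[slow]=7 write a[5]=8 → slow++,fast++
(s=5,f=10) a[fast]=9≠a[slow]=8 write a[6]=9 → slow++,fast++
(s=6,f=11) a[fast]=10≠a[slow]=9 write a[7]=10 → slow++,fast++
(s=7,f=12) a[fast]=11≠a[slow]=10 write a[8]=11 → slow++,fast++
(s=8,f=13) a[fast]=13≠a[slow]=11 write a[9]=13 → slow++,fast++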